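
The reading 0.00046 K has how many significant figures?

2

0.00046: leading zeros are not significant.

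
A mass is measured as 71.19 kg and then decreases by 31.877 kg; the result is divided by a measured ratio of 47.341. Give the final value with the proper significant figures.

0.8304 kg

71.19 kg − 31.877 kg = 39.313 kg; the difference is limited to 2 decimal places (4 s.f.).
Carrying full precision, 39.313 ÷ 47.341 = 0.830421833083… kg; 47.341 has 5 s.f., so the result keeps min(4, 5) = 4 s.f.
Rounded to 4 significant figures: 0.8304 kg.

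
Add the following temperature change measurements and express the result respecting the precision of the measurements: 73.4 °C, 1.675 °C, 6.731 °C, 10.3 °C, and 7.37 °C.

73.4 °C + 1.675 °C + 6.731 °C + 10.3 °C + 7.37 °C = 99.476 °C.
Addition/subtraction keeps the fewest decimal places: 73.4 → 1 decimal place, 1.675 → 3 decimal places, 6.731 → 3 decimal places, 10.3 → 1 decimal place, 7.37 → 2 decimal places; limit is 1.
Rounded to 1 decimal place: 99.5 °C.

99.5 °C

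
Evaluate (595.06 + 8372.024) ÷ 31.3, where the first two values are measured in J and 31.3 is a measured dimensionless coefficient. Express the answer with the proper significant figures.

286 J

595.06 J + 8372.024 J = 8967.084 J; the sum is limited to 2 decimal places (6 s.f.).
Carrying full precision, 8967.084 ÷ 31.3 = 286.488306709… J; 31.3 has 3 s.f., so the result keeps min(6, 3) = 3 s.f.
Rounded to 3 significant figures: 286 J.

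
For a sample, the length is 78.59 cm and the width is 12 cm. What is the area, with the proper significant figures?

9.4 × 10² cm²

area = 78.59 cm × 12 cm = 943.08 cm².
78.59 has 4 significant figures; 12 has 2.
Division/multiplication keeps the fewest: 2 significant figures.
Rounded: 9.4 × 10² cm².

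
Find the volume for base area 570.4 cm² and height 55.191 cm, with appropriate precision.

volume = 570.4 cm² × 55.191 cm = 31480.9464 cm³.
570.4 has 4 significant figures; 55.191 has 5.
Division/multiplication keeps the fewest: 4 significant figures.
Rounded: 3.148 × 10⁴ cm³.

3.148 × 10⁴ cm³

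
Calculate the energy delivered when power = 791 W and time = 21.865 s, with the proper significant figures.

energy delivered = 791 W × 21.865 s = 17295.215 J.
791 has 3 significant figures; 21.865 has 5.
Division/multiplication keeps the fewest: 3 significant figures.
Rounded: 1.73 × 10⁴ J.

1.73 × 10⁴ J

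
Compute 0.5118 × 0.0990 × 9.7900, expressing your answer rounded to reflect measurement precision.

0.496

0.5118 × 0.0990 × 9.7900 = 0.496041678
Multiplication/division keeps the fewest significant figures: 0.5118 → 4 s.f., 0.0990 → 3 s.f., 9.7900 → 5 s.f.; limit is 3.
Rounded to 3 significant figures: 0.496.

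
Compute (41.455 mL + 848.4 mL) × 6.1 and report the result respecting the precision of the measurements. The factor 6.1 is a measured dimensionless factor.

41.455 mL + 848.4 mL = 889.855 mL; the sum is limited to 1 decimal place (4 s.f.).
Carrying full precision, 889.855 × 6.1 = 5428.1155 mL; 6.1 has 2 s.f., so the result keeps min(4, 2) = 2 s.f.
Rounded to 2 significant figures: 5.4 × 10³ mL.

5.4 × 10³ mL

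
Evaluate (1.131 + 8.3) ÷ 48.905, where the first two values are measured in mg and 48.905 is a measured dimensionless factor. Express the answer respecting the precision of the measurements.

0.19 mg

1.131 mg + 8.3 mg = 9.431 mg; the sum is limited to 1 decimal place (2 s.f.).
Carrying full precision, 9.431 ÷ 48.905 = 0.19284326756… mg; 48.905 has 5 s.f., so the result keeps min(2, 5) = 2 s.f.
Rounded to 2 significant figures: 0.19 mg.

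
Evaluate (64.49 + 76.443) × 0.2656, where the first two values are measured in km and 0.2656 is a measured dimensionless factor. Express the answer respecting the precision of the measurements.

37.43 km

64.49 km + 76.443 km = 140.933 km; the sum is limited to 2 decimal places (5 s.f.).
Carrying full precision, 140.933 × 0.2656 = 37.4318048 km; 0.2656 has 4 s.f., so the result keeps min(5, 4) = 4 s.f.
Rounded to 4 significant figures: 37.43 km.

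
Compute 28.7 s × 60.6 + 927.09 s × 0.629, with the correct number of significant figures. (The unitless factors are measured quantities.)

2.32 × 10^3 s

28.7 × 60.6 = 1739.22 → 1.74 × 10^3 s (3 s.f., last digit at the 10^1 place).
927.09 × 0.629 = 583.13961 → 583 s (3 s.f., last digit at the 10^0 place).
Sum: 2322.35961 s; keep the coarser place, 10^1.
Result: 2.32 × 10^3 s.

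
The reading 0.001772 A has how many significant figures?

0.001772: leading zeros are not significant.

4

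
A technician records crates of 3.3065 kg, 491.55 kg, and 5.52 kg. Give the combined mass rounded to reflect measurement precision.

3.3065 kg + 491.55 kg + 5.52 kg = 500.3765 kg.
Addition/subtraction keeps the fewest decimal places: 3.3065 → 4 decimal places, 491.55 → 2 decimal places, 5.52 → 2 decimal places; limit is 2.
Rounded to 2 decimal places: 500.38 kg.

500.38 kg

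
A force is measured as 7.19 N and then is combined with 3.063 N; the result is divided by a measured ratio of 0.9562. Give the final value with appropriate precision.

10.72 N

7.19 N + 3.063 N = 10.253 N; the sum is limited to 2 decimal places (4 s.f.).
Carrying full precision, 10.253 ÷ 0.9562 = 10.7226521648… N; 0.9562 has 4 s.f., so the result keeps min(4, 4) = 4 s.f.
Rounded to 4 significant figures: 10.72 N.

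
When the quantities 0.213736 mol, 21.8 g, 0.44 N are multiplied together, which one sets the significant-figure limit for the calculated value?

0.44 N

0.213736 mol → 6 s.f.; 21.8 g → 3 s.f.; 0.44 N → 2 s.f.
The fewest is 2 significant figures, from 0.44 N.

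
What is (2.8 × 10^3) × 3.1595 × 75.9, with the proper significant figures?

(2.8 × 10^3) × 3.1595 × 75.9 = 671456.94
Multiplication/division keeps the fewest significant figures: 2.8 × 10^3 → 2 s.f., 3.1595 → 5 s.f., 75.9 → 3 s.f.; limit is 2.
Rounded to 2 significant figures: 6.7 × 10^5.

6.7 × 10^5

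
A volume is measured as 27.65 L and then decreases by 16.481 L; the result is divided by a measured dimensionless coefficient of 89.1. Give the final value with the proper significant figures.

0.125 L

27.65 L − 16.481 L = 11.169 L; the difference is limited to 2 decimal places (4 s.f.).
Carrying full precision, 11.169 ÷ 89.1 = 0.125353535354… L; 89.1 has 3 s.f., so the result keeps min(4, 3) = 3 s.f.
Rounded to 3 significant figures: 0.125 L.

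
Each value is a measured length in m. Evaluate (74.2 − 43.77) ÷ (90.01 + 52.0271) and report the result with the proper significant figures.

0.214

74.2 − 43.77 = 30.43, limited to 1 d.p. → 3 s.f.; 90.01 + 52.0271 = 142.0371, limited to 2 d.p. → 5 s.f.
Carrying full precision, 30.43 ÷ 142.0371 = 0.214239800728…; keep min(3, 5) = 3 s.f.
Rounded to 3 significant figures: 0.214.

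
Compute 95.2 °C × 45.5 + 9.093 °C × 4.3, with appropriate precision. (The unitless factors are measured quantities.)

4.37 × 10^3 °C

95.2 × 45.5 = 4331.6 → 4.33 × 10^3 °C (3 s.f., last digit at the 10^1 place).
9.093 × 4.3 = 39.0999 → 39 °C (2 s.f., last digit at the 10^0 place).
Sum: 4370.6999 °C; keep the coarser place, 10^1.
Result: 4.37 × 10^3 °C.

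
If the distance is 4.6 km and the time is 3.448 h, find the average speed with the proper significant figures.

average speed = 4.6 km ÷ 3.448 h = 1.33410672854… km/h.
4.6 has 2 significant figures; 3.448 has 4.
Division/multiplication keeps the fewest: 2 significant figures.
Rounded: 1.3 km/h.

1.3 km/h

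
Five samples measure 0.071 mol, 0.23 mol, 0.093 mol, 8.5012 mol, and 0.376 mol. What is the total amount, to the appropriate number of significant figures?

9.27 mol

0.071 mol + 0.23 mol + 0.093 mol + 8.5012 mol + 0.376 mol = 9.2712 mol.
Addition/subtraction keeps the fewest decimal places: 0.071 → 3 decimal places, 0.23 → 2 decimal places, 0.093 → 3 decimal places, 8.5012 → 4 decimal places, 0.376 → 3 decimal places; limit is 2.
Rounded to 2 decimal places: 9.27 mol.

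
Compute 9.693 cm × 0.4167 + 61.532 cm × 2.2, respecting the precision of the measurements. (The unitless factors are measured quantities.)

1.4 × 10² cm

9.693 × 0.4167 = 4.0390731 → 4.039 cm (4 s.f., last digit at the 10^-3 place).
61.532 × 2.2 = 135.3704 → 1.4 × 10² cm (2 s.f., last digit at the 10^1 place).
Sum: 139.4094731 cm; keep the coarser place, 10^1.
Result: 1.4 × 10² cm.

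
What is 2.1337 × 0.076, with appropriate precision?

0.16

2.1337 × 0.076 = 0.1621612
Multiplication/division keeps the fewest significant figures: 2.1337 → 5 s.f., 0.076 → 2 s.f.; limit is 2.
Rounded to 2 significant figures: 0.16.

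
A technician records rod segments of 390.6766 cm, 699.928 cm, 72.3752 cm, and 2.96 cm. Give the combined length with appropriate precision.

1165.94 cm

390.6766 cm + 699.928 cm + 72.3752 cm + 2.96 cm = 1165.9398 cm.
Addition/subtraction keeps the fewest decimal places: 390.6766 → 4 decimal places, 699.928 → 3 decimal places, 72.3752 → 4 decimal places, 2.96 → 2 decimal places; limit is 2.
Rounded to 2 decimal places: 1165.94 cm.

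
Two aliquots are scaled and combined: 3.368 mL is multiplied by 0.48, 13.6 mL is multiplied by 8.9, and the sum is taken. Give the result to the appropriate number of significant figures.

1.2 × 10² mL

3.368 × 0.48 = 1.61664 → 1.6 mL (2 s.f., last digit at the 10^-1 place).
13.6 × 8.9 = 121.04 → 1.2 × 10² mL (2 s.f., last digit at the 10^1 place).
Sum: 122.65664 mL; keep the coarser place, 10^1.
Result: 1.2 × 10² mL.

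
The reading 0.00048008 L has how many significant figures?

0.00048008: leading zeros are not significant; zeros between nonzero digits are significant.

5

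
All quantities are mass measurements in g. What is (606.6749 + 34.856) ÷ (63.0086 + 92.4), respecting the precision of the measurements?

4.128

606.6749 + 34.856 = 641.5309, limited to 3 d.p. → 6 s.f.; 63.0086 + 92.4 = 155.4086, limited to 1 d.p. → 4 s.f.
Carrying full precision, 641.5309 ÷ 155.4086 = 4.12802702038…; keep min(6, 4) = 4 s.f.
Rounded to 4 significant figures: 4.128.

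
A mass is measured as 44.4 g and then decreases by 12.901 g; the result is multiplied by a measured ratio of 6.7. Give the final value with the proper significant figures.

44.4 g − 12.901 g = 31.499 g; the difference is limited to 1 decimal place (3 s.f.).
Carrying full precision, 31.499 × 6.7 = 211.0433 g; 6.7 has 2 s.f., so the result keeps min(3, 2) = 2 s.f.
Rounded to 2 significant figures: 2.1 × 10^2 g.

2.1 × 10^2 g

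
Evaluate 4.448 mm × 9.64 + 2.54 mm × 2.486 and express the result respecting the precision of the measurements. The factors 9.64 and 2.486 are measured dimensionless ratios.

49.2 mm

4.448 × 9.64 = 42.87872 → 42.9 mm (3 s.f., last digit at the 10^-1 place).
2.54 × 2.486 = 6.31444 → 6.31 mm (3 s.f., last digit at the 10^-2 place).
Sum: 49.19316 mm; keep the coarser place, 10^-1.
Result: 49.2 mm.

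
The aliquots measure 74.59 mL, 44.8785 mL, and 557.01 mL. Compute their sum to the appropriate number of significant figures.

676.48 mL

74.59 mL + 44.8785 mL + 557.01 mL = 676.4785 mL.
Addition/subtraction keeps the fewest decimal places: 74.59 → 2 decimal places, 44.8785 → 4 decimal places, 557.01 → 2 decimal places; limit is 2.
Rounded to 2 decimal places: 676.48 mL.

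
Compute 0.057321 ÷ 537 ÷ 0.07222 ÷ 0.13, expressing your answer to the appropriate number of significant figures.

0.057321 ÷ 537 ÷ 0.07222 ÷ 0.13 = 0.0113694285367…
Multiplication/division keeps the fewest significant figures: 0.057321 → 5 s.f., 537 → 3 s.f., 0.07222 → 4 s.f., 0.13 → 2 s.f.; limit is 2.
Rounded to 2 significant figures: 0.011.

0.011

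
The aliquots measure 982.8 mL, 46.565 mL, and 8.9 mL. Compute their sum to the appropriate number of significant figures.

982.8 mL + 46.565 mL + 8.9 mL = 1038.265 mL.
Addition/subtraction keeps the fewest decimal places: 982.8 → 1 decimal place, 46.565 → 3 decimal places, 8.9 → 1 decimal place; limit is 1.
Rounded to 1 decimal place: 1038.3 mL.

1038.3 mL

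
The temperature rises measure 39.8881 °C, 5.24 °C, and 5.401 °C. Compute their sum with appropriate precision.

39.8881 °C + 5.24 °C + 5.401 °C = 50.5291 °C.
Addition/subtraction keeps the fewest decimal places: 39.8881 → 4 decimal places, 5.24 → 2 decimal places, 5.401 → 3 decimal places; limit is 2.
Rounded to 2 decimal places: 50.53 °C.

50.53 °C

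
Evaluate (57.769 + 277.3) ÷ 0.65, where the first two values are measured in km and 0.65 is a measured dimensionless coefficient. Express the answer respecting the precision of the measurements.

57.769 km + 277.3 km = 335.069 km; the sum is limited to 1 decimal place (4 s.f.).
Carrying full precision, 335.069 ÷ 0.65 = 515.490769231… km; 0.65 has 2 s.f., so the result keeps min(4, 2) = 2 s.f.
Rounded to 2 significant figures: 5.2 × 10² km.

5.2 × 10² km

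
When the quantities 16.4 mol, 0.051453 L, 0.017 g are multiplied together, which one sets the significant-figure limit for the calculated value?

16.4 mol → 3 s.f.; 0.051453 L → 5 s.f.; 0.017 g → 2 s.f.
The fewest is 2 significant figures, from 0.017 g.

0.017 g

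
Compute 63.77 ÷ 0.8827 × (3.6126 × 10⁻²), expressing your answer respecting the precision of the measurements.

63.77 ÷ 0.8827 × (3.6126 × 10⁻²) = 2.60989579699…
Multiplication/division keeps the fewest significant figures: 63.77 → 4 s.f., 0.8827 → 4 s.f., 3.6126 × 10⁻² → 5 s.f.; limit is 4.
Rounded to 4 significant figures: 2.610.

2.610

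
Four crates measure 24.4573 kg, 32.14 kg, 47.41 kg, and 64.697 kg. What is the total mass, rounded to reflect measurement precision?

24.4573 kg + 32.14 kg + 47.41 kg + 64.697 kg = 168.7043 kg.
Addition/subtraction keeps the fewest decimal places: 24.4573 → 4 decimal places, 32.14 → 2 decimal places, 47.41 → 2 decimal places, 64.697 → 3 decimal places; limit is 2.
Rounded to 2 decimal places: 168.70 kg.

168.70 kg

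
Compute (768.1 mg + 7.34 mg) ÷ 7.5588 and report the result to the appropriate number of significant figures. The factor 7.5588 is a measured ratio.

768.1 mg + 7.34 mg = 775.44 mg; the sum is limited to 1 decimal place (4 s.f.).
Carrying full precision, 775.44 ÷ 7.5588 = 102.587712335… mg; 7.5588 has 5 s.f., so the result keeps min(4, 5) = 4 s.f.
Rounded to 4 significant figures: 1.026 × 10^2 mg.

1.026 × 10^2 mg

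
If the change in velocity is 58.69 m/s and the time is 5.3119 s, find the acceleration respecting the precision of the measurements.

11.05 m/s²

acceleration = 58.69 m/s ÷ 5.3119 s = 11.0487772737… m/s².
58.69 has 4 significant figures; 5.3119 has 5.
Division/multiplication keeps the fewest: 4 significant figures.
Rounded: 11.05 m/s².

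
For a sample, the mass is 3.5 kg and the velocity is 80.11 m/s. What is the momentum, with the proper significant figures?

momentum = 3.5 kg × 80.11 m/s = 280.385 kg·m/s.
3.5 has 2 significant figures; 80.11 has 4.
Division/multiplication keeps the fewest: 2 significant figures.
Rounded: 2.8 × 10^2 kg·m/s.

2.8 × 10^2 kg·m/s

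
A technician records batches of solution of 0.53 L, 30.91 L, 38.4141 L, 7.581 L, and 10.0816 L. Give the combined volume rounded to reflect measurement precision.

87.52 L

0.53 L + 30.91 L + 38.4141 L + 7.581 L + 10.0816 L = 87.5167 L.
Addition/subtraction keeps the fewest decimal places: 0.53 → 2 decimal places, 30.91 → 2 decimal places, 38.4141 → 4 decimal places, 7.581 → 3 decimal places, 10.0816 → 4 decimal places; limit is 2.
Rounded to 2 decimal places: 87.52 L.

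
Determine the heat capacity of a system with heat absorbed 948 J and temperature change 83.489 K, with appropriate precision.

heat capacity = 948 J ÷ 83.489 K = 11.3547892537… J/K.
948 has 3 significant figures; 83.489 has 5.
Division/multiplication keeps the fewest: 3 significant figures.
Rounded: 11.4 J/K.

11.4 J/K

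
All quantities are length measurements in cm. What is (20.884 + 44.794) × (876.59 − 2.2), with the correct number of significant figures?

5.743 × 10⁴ cm²

20.884 + 44.794 = 65.678, limited to 3 d.p. → 5 s.f.; 876.59 − 2.2 = 874.39, limited to 1 d.p. → 4 s.f.
Carrying full precision, 65.678 × 874.39 = 57428.18642; keep min(5, 4) = 4 s.f.
Rounded to 4 significant figures: 5.743 × 10⁴ cm².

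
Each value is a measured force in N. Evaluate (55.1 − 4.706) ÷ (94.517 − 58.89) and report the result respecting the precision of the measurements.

55.1 − 4.706 = 50.394, limited to 1 d.p. → 3 s.f.; 94.517 − 58.89 = 35.627, limited to 2 d.p. → 4 s.f.
Carrying full precision, 50.394 ÷ 35.627 = 1.41448901114…; keep min(3, 4) = 3 s.f.
Rounded to 3 significant figures: 1.41.

1.41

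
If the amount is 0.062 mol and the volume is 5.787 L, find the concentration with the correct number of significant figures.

concentration = 0.062 mol ÷ 5.787 L = 0.0107136685675… mol/L.
0.062 has 2 significant figures; 5.787 has 4.
Division/multiplication keeps the fewest: 2 significant figures.
Rounded: 1.1 × 10^-2 mol/L.

1.1 × 10^-2 mol/L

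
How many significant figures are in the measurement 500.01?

5

500.01: zeros between nonzero digits are significant.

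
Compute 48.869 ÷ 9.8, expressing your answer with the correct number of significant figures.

48.869 ÷ 9.8 = 4.98663265306…
Multiplication/division keeps the fewest significant figures: 48.869 → 5 s.f., 9.8 → 2 s.f.; limit is 2.
Rounded to 2 significant figures: 5.0.

5.0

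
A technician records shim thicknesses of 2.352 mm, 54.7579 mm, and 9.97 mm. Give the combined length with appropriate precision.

67.08 mm

2.352 mm + 54.7579 mm + 9.97 mm = 67.0799 mm.
Addition/subtraction keeps the fewest decimal places: 2.352 → 3 decimal places, 54.7579 → 4 decimal places, 9.97 → 2 decimal places; limit is 2.
Rounded to 2 decimal places: 67.08 mm.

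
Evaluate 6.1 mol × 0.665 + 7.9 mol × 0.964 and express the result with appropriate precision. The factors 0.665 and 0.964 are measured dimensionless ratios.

11.7 mol

6.1 × 0.665 = 4.0565 → 4.1 mol (2 s.f., last digit at the 10^-1 place).
7.9 × 0.964 = 7.6156 → 7.6 mol (2 s.f., last digit at the 10^-1 place).
Sum: 11.6721 mol; keep the coarser place, 10^-1.
Result: 11.7 mol.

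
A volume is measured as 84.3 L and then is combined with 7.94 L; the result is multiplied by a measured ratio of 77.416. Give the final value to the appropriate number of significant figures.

84.3 L + 7.94 L = 92.24 L; the sum is limited to 1 decimal place (3 s.f.).
Carrying full precision, 92.24 × 77.416 = 7140.85184 L; 77.416 has 5 s.f., so the result keeps min(3, 5) = 3 s.f.
Rounded to 3 significant figures: 7.14 × 10^3 L.

7.14 × 10^3 L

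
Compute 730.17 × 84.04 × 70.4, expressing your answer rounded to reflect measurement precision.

4.32 × 10⁶

730.17 × 84.04 × 70.4 = 4319989.47072
Multiplication/division keeps the fewest significant figures: 730.17 → 5 s.f., 84.04 → 4 s.f., 70.4 → 3 s.f.; limit is 3.
Rounded to 3 significant figures: 4.32 × 10⁶.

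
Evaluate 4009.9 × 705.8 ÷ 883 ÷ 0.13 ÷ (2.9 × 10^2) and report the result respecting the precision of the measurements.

4009.9 × 705.8 ÷ 883 ÷ 0.13 ÷ (2.9 × 10^2) = 85.0184420726…
Multiplication/division keeps the fewest significant figures: 4009.9 → 5 s.f., 705.8 → 4 s.f., 883 → 3 s.f., 0.13 → 2 s.f., 2.9 × 10^2 → 2 s.f.; limit is 2.
Rounded to 2 significant figures: 85.

85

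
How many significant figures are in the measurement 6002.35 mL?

6002.35: zeros between nonzero digits are significant.

6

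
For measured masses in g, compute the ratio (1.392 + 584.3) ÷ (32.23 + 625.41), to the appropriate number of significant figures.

0.8906

1.392 + 584.3 = 585.692, limited to 1 d.p. → 4 s.f.; 32.23 + 625.41 = 657.64, limited to 2 d.p. → 5 s.f.
Carrying full precision, 585.692 ÷ 657.64 = 0.890596679034…; keep min(4, 5) = 4 s.f.
Rounded to 4 significant figures: 0.8906.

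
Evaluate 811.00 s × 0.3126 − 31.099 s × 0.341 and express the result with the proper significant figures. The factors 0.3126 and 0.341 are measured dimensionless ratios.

811.00 × 0.3126 = 253.5186 → 253.5 s (4 s.f., last digit at the 10^-1 place).
31.099 × 0.341 = 10.604759 → 10.6 s (3 s.f., last digit at the 10^-1 place).
Difference: 242.913841 s; keep the coarser place, 10^-1.
Result: 242.9 s.

242.9 s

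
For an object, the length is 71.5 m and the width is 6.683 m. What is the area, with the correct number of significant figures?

478 m²

area = 71.5 m × 6.683 m = 477.8345 m².
71.5 has 3 significant figures; 6.683 has 4.
Division/multiplication keeps the fewest: 3 significant figures.
Rounded: 478 m².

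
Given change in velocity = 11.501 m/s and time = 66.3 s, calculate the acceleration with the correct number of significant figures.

0.173 m/s²

acceleration = 11.501 m/s ÷ 66.3 s = 0.17346907994… m/s².
11.501 has 5 significant figures; 66.3 has 3.
Division/multiplication keeps the fewest: 3 significant figures.
Rounded: 0.173 m/s².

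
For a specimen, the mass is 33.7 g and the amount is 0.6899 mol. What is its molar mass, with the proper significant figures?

48.8 g/mol

molar mass = 33.7 g ÷ 0.6899 mol = 48.847659081… g/mol.
33.7 has 3 significant figures; 0.6899 has 4.
Division/multiplication keeps the fewest: 3 significant figures.
Rounded: 48.8 g/mol.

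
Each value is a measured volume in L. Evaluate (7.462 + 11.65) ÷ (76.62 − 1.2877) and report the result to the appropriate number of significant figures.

0.2537

7.462 + 11.65 = 19.112, limited to 2 d.p. → 4 s.f.; 76.62 − 1.2877 = 75.3323, limited to 2 d.p. → 4 s.f.
Carrying full precision, 19.112 ÷ 75.3323 = 0.253702595036…; keep min(4, 4) = 4 s.f.
Rounded to 4 significant figures: 0.2537.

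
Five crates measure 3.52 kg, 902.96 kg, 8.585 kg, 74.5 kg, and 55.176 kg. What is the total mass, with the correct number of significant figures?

3.52 kg + 902.96 kg + 8.585 kg + 74.5 kg + 55.176 kg = 1044.741 kg.
Addition/subtraction keeps the fewest decimal places: 3.52 → 2 decimal places, 902.96 → 2 decimal places, 8.585 → 3 decimal places, 74.5 → 1 decimal place, 55.176 → 3 decimal places; limit is 1.
Rounded to 1 decimal place: 1044.7 kg.

1044.7 kg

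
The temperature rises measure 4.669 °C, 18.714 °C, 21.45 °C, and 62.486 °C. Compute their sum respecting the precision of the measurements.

4.669 °C + 18.714 °C + 21.45 °C + 62.486 °C = 107.319 °C.
Addition/subtraction keeps the fewest decimal places: 4.669 → 3 decimal places, 18.714 → 3 decimal places, 21.45 → 2 decimal places, 62.486 → 3 decimal places; limit is 2.
Rounded to 2 decimal places: 1.0732 × 10^2 °C.

1.0732 × 10^2 °C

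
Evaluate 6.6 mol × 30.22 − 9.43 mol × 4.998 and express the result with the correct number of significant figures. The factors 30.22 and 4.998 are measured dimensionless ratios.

1.5 × 10² mol

6.6 × 30.22 = 199.452 → 2.0 × 10² mol (2 s.f., last digit at the 10^1 place).
9.43 × 4.998 = 47.13114 → 47.1 mol (3 s.f., last digit at the 10^-1 place).
Difference: 152.32086 mol; keep the coarser place, 10^1.
Result: 1.5 × 10² mol.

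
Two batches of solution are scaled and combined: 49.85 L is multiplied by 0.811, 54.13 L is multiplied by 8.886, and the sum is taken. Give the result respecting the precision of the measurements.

49.85 × 0.811 = 40.42835 → 40.4 L (3 s.f., last digit at the 10^-1 place).
54.13 × 8.886 = 480.99918 → 481.0 L (4 s.f., last digit at the 10^-1 place).
Sum: 521.42753 L; keep the coarser place, 10^-1.
Result: 521.4 L.

521.4 L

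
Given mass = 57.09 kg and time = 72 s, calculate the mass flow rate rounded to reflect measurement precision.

0.79 kg/s

mass flow rate = 57.09 kg ÷ 72 s = 0.792916666667… kg/s.
57.09 has 4 significant figures; 72 has 2.
Division/multiplication keeps the fewest: 2 significant figures.
Rounded: 0.79 kg/s.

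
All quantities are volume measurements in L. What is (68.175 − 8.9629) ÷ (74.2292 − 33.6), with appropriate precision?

68.175 − 8.9629 = 59.2121, limited to 3 d.p. → 5 s.f.; 74.2292 − 33.6 = 40.6292, limited to 1 d.p. → 3 s.f.
Carrying full precision, 59.2121 ÷ 40.6292 = 1.45737794493…; keep min(5, 3) = 3 s.f.
Rounded to 3 significant figures: 1.46.

1.46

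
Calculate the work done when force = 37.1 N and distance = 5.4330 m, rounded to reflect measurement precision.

202 J

work done = 37.1 N × 5.4330 m = 201.5643 J.
37.1 has 3 significant figures; 5.4330 has 5.
Division/multiplication keeps the fewest: 3 significant figures.
Rounded: 202 J.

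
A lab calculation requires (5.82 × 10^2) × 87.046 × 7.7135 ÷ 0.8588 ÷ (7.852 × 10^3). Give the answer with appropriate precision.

57.9

(5.82 × 10^2) × 87.046 × 7.7135 ÷ 0.8588 ÷ (7.852 × 10^3) = 57.9496691384…
Multiplication/division keeps the fewest significant figures: 5.82 × 10^2 → 3 s.f., 87.046 → 5 s.f., 7.7135 → 5 s.f., 0.8588 → 4 s.f., 7.852 × 10^3 → 4 s.f.; limit is 3.
Rounded to 3 significant figures: 57.9.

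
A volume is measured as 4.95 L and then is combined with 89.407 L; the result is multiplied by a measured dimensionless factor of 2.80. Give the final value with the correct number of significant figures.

264 L

4.95 L + 89.407 L = 94.357 L; the sum is limited to 2 decimal places (4 s.f.).
Carrying full precision, 94.357 × 2.80 = 264.1996 L; 2.80 has 3 s.f., so the result keeps min(4, 3) = 3 s.f.
Rounded to 3 significant figures: 264 L.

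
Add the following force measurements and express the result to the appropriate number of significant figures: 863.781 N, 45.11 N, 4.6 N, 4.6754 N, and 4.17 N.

9.223 × 10² N

863.781 N + 45.11 N + 4.6 N + 4.6754 N + 4.17 N = 922.3364 N.
Addition/subtraction keeps the fewest decimal places: 863.781 → 3 decimal places, 45.11 → 2 decimal places, 4.6 → 1 decimal place, 4.6754 → 4 decimal places, 4.17 → 2 decimal places; limit is 1.
Rounded to 1 decimal place: 9.223 × 10² N.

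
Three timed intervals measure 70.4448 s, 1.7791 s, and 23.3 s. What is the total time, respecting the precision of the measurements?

70.4448 s + 1.7791 s + 23.3 s = 95.5239 s.
Addition/subtraction keeps the fewest decimal places: 70.4448 → 4 decimal places, 1.7791 → 4 decimal places, 23.3 → 1 decimal place; limit is 1.
Rounded to 1 decimal place: 95.5 s.

95.5 s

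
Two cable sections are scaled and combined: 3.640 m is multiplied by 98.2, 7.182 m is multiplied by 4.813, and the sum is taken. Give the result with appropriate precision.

392 m

3.640 × 98.2 = 357.448 → 357 m (3 s.f., last digit at the 10^0 place).
7.182 × 4.813 = 34.566966 → 34.57 m (4 s.f., last digit at the 10^-2 place).
Sum: 392.014966 m; keep the coarser place, 10^0.
Result: 392 m.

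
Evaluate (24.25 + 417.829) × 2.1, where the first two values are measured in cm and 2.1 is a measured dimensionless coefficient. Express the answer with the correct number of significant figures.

9.3 × 10^2 cm

24.25 cm + 417.829 cm = 442.079 cm; the sum is limited to 2 decimal places (5 s.f.).
Carrying full precision, 442.079 × 2.1 = 928.3659 cm; 2.1 has 2 s.f., so the result keeps min(5, 2) = 2 s.f.
Rounded to 2 significant figures: 9.3 × 10^2 cm.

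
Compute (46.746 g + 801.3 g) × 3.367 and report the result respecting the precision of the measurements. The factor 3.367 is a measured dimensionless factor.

2855 g

46.746 g + 801.3 g = 848.046 g; the sum is limited to 1 decimal place (4 s.f.).
Carrying full precision, 848.046 × 3.367 = 2855.370882 g; 3.367 has 4 s.f., so the result keeps min(4, 4) = 4 s.f.
Rounded to 4 significant figures: 2855 g.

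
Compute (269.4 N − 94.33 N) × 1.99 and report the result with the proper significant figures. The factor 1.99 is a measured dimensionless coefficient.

348 N

269.4 N − 94.33 N = 175.07 N; the difference is limited to 1 decimal place (4 s.f.).
Carrying full precision, 175.07 × 1.99 = 348.3893 N; 1.99 has 3 s.f., so the result keeps min(4, 3) = 3 s.f.
Rounded to 3 significant figures: 348 N.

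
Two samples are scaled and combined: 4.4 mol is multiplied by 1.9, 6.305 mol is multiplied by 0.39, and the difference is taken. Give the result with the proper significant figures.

4.4 × 1.9 = 8.36 → 8.4 mol (2 s.f., last digit at the 10^-1 place).
6.305 × 0.39 = 2.45895 → 2.5 mol (2 s.f., last digit at the 10^-1 place).
Difference: 5.90105 mol; keep the coarser place, 10^-1.
Result: 5.9 mol.

5.9 mol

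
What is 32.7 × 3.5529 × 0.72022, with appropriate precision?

32.7 × 3.5529 × 0.72022 = 83.6750371626
Multiplication/division keeps the fewest significant figures: 32.7 → 3 s.f., 3.5529 → 5 s.f., 0.72022 → 5 s.f.; limit is 3.
Rounded to 3 significant figures: 83.7.

83.7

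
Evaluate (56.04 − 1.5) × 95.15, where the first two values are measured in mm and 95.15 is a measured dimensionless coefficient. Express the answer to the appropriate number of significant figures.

5.19 × 10^3 mm

56.04 mm − 1.5 mm = 54.54 mm; the difference is limited to 1 decimal place (3 s.f.).
Carrying full precision, 54.54 × 95.15 = 5189.481 mm; 95.15 has 4 s.f., so the result keeps min(3, 4) = 3 s.f.
Rounded to 3 significant figures: 5.19 × 10^3 mm.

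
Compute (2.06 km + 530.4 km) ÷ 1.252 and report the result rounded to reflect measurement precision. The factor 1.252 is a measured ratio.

2.06 km + 530.4 km = 532.46 km; the sum is limited to 1 decimal place (4 s.f.).
Carrying full precision, 532.46 ÷ 1.252 = 425.287539936… km; 1.252 has 4 s.f., so the result keeps min(4, 4) = 4 s.f.
Rounded to 4 significant figures: 425.3 km.

425.3 km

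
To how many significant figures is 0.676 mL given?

0.676: leading zeros are not significant.

3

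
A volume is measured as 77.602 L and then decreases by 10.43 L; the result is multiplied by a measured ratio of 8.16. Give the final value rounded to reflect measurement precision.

548 L

77.602 L − 10.43 L = 67.172 L; the difference is limited to 2 decimal places (4 s.f.).
Carrying full precision, 67.172 × 8.16 = 548.12352 L; 8.16 has 3 s.f., so the result keeps min(4, 3) = 3 s.f.
Rounded to 3 significant figures: 548 L.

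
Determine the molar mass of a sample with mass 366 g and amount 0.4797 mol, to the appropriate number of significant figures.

763 g/mol

molar mass = 366 g ÷ 0.4797 mol = 762.976860538… g/mol.
366 has 3 significant figures; 0.4797 has 4.
Division/multiplication keeps the fewest: 3 significant figures.
Rounded: 763 g/mol.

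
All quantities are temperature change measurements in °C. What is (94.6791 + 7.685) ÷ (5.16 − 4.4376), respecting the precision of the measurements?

94.6791 + 7.685 = 102.3641, limited to 3 d.p. → 6 s.f.; 5.16 − 4.4376 = 0.7224, limited to 2 d.p. → 2 s.f.
Carrying full precision, 102.3641 ÷ 0.7224 = 141.700027685…; keep min(6, 2) = 2 s.f.
Rounded to 2 significant figures: 1.4 × 10².

1.4 × 10²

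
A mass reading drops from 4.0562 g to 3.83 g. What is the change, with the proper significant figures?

0.23 g

4.0562 g − 3.83 g = 0.2262 g.
Addition/subtraction keeps the fewest decimal places: 4.0562 → 4 decimal places, 3.83 → 2 decimal places; limit is 2.
Rounded to 2 decimal places: 0.23 g.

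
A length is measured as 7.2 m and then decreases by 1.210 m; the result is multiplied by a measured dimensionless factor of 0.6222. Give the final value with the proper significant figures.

3.7 m

7.2 m − 1.210 m = 5.990 m; the difference is limited to 1 decimal place (2 s.f.).
Carrying full precision, 5.990 × 0.6222 = 3.726978 m; 0.6222 has 4 s.f., so the result keeps min(2, 4) = 2 s.f.
Rounded to 2 significant figures: 3.7 m.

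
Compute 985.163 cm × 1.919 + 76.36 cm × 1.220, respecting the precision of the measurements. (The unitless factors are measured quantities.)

1984 cm

985.163 × 1.919 = 1890.527797 → 1891 cm (4 s.f., last digit at the 10^0 place).
76.36 × 1.220 = 93.1592 → 93.16 cm (4 s.f., last digit at the 10^-2 place).
Sum: 1983.686997 cm; keep the coarser place, 10^0.
Result: 1984 cm.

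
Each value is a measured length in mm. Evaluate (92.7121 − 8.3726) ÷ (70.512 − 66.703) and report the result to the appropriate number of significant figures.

92.7121 − 8.3726 = 84.3395, limited to 4 d.p. → 6 s.f.; 70.512 − 66.703 = 3.809, limited to 3 d.p. → 4 s.f.
Carrying full precision, 84.3395 ÷ 3.809 = 22.1421632975…; keep min(6, 4) = 4 s.f.
Rounded to 4 significant figures: 22.14.

22.14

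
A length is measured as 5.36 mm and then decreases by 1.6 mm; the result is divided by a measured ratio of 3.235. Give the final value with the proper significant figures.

1.2 mm

5.36 mm − 1.6 mm = 3.76 mm; the difference is limited to 1 decimal place (2 s.f.).
Carrying full precision, 3.76 ÷ 3.235 = 1.16228748068… mm; 3.235 has 4 s.f., so the result keeps min(2, 4) = 2 s.f.
Rounded to 2 significant figures: 1.2 mm.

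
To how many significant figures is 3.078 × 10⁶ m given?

4

3.078 × 10⁶: in scientific notation every digit of the coefficient is significant.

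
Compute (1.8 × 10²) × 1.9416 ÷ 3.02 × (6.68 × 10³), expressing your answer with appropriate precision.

7.7 × 10⁵

(1.8 × 10²) × 1.9416 ÷ 3.02 × (6.68 × 10³) = 773039.682119…
Multiplication/division keeps the fewest significant figures: 1.8 × 10² → 2 s.f., 1.9416 → 5 s.f., 3.02 → 3 s.f., 6.68 × 10³ → 3 s.f.; limit is 2.
Rounded to 2 significant figures: 7.7 × 10⁵.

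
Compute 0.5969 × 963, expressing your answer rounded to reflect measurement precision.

575

0.5969 × 963 = 574.8147
Multiplication/division keeps the fewest significant figures: 0.5969 → 4 s.f., 963 → 3 s.f.; limit is 3.
Rounded to 3 significant figures: 575.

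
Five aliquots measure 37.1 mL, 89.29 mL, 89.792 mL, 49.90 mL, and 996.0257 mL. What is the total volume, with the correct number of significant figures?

1262.1 mL

37.1 mL + 89.29 mL + 89.792 mL + 49.90 mL + 996.0257 mL = 1262.1077 mL.
Addition/subtraction keeps the fewest decimal places: 37.1 → 1 decimal place, 89.29 → 2 decimal places, 89.792 → 3 decimal places, 49.90 → 2 decimal places, 996.0257 → 4 decimal places; limit is 1.
Rounded to 1 decimal place: 1262.1 mL.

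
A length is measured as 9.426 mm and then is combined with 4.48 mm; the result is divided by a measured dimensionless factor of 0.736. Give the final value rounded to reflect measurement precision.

18.9 mm

9.426 mm + 4.48 mm = 13.906 mm; the sum is limited to 2 decimal places (4 s.f.).
Carrying full precision, 13.906 ÷ 0.736 = 18.8940217391… mm; 0.736 has 3 s.f., so the result keeps min(4, 3) = 3 s.f.
Rounded to 3 significant figures: 18.9 mm.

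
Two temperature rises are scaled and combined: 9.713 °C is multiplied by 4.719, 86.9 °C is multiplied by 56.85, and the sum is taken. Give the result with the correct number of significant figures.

4.99 × 10³ °C

9.713 × 4.719 = 45.835647 → 45.84 °C (4 s.f., last digit at the 10^-2 place).
86.9 × 56.85 = 4940.265 → 4.94 × 10³ °C (3 s.f., last digit at the 10^1 place).
Sum: 4986.100647 °C; keep the coarser place, 10^1.
Result: 4.99 × 10³ °C.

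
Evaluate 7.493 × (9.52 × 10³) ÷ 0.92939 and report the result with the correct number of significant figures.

7.493 × (9.52 × 10³) ÷ 0.92939 = 76752.8809219…
Multiplication/division keeps the fewest significant figures: 7.493 → 4 s.f., 9.52 × 10³ → 3 s.f., 0.92939 → 5 s.f.; limit is 3.
Rounded to 3 significant figures: 7.68 × 10⁴.

7.68 × 10⁴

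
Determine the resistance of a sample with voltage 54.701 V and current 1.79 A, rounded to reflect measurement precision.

30.6 Ω

resistance = 54.701 V ÷ 1.79 A = 30.5592178771… Ω.
54.701 has 5 significant figures; 1.79 has 3.
Division/multiplication keeps the fewest: 3 significant figures.
Rounded: 30.6 Ω.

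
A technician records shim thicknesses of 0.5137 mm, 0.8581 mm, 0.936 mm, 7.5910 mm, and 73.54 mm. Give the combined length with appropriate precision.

0.5137 mm + 0.8581 mm + 0.936 mm + 7.5910 mm + 73.54 mm = 83.4388 mm.
Addition/subtraction keeps the fewest decimal places: 0.5137 → 4 decimal places, 0.8581 → 4 decimal places, 0.936 → 3 decimal places, 7.5910 → 4 decimal places, 73.54 → 2 decimal places; limit is 2.
Rounded to 2 decimal places: 83.44 mm.

83.44 mm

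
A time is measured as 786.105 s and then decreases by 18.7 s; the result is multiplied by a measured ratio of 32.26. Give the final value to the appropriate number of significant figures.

2.476 × 10⁴ s

786.105 s − 18.7 s = 767.405 s; the difference is limited to 1 decimal place (4 s.f.).
Carrying full precision, 767.405 × 32.26 = 24756.4853 s; 32.26 has 4 s.f., so the result keeps min(4, 4) = 4 s.f.
Rounded to 4 significant figures: 2.476 × 10⁴ s.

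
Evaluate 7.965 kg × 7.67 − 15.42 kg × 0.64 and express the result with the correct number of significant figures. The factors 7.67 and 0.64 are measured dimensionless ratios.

7.965 × 7.67 = 61.09155 → 61.1 kg (3 s.f., last digit at the 10^-1 place).
15.42 × 0.64 = 9.8688 → 9.9 kg (2 s.f., last digit at the 10^-1 place).
Difference: 51.22275 kg; keep the coarser place, 10^-1.
Result: 51.2 kg.

51.2 kg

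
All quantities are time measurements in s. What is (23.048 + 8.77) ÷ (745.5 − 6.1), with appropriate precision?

23.048 + 8.77 = 31.818, limited to 2 d.p. → 4 s.f.; 745.5 − 6.1 = 739.4, limited to 1 d.p. → 4 s.f.
Carrying full precision, 31.818 ÷ 739.4 = 0.0430321882608…; keep min(4, 4) = 4 s.f.
Rounded to 4 significant figures: 0.04303.

0.04303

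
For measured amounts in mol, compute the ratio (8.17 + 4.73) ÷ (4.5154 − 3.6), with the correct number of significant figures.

8.17 + 4.73 = 12.90, limited to 2 d.p. → 4 s.f.; 4.5154 − 3.6 = 0.9154, limited to 1 d.p. → 1 s.f.
Carrying full precision, 12.90 ÷ 0.9154 = 14.0922001311…; keep min(4, 1) = 1 s.f.
Rounded to 1 significant figure: 1 × 10^1.

1 × 10^1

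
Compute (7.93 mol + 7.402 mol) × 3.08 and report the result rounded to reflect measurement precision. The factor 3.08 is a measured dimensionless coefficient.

7.93 mol + 7.402 mol = 15.332 mol; the sum is limited to 2 decimal places (4 s.f.).
Carrying full precision, 15.332 × 3.08 = 47.22256 mol; 3.08 has 3 s.f., so the result keeps min(4, 3) = 3 s.f.
Rounded to 3 significant figures: 47.2 mol.

47.2 mol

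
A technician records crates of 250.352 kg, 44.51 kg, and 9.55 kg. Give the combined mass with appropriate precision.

250.352 kg + 44.51 kg + 9.55 kg = 304.412 kg.
Addition/subtraction keeps the fewest decimal places: 250.352 → 3 decimal places, 44.51 → 2 decimal places, 9.55 → 2 decimal places; limit is 2.
Rounded to 2 decimal places: 304.41 kg.

304.41 kg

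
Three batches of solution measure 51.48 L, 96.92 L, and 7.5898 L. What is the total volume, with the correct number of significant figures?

155.99 L

51.48 L + 96.92 L + 7.5898 L = 155.9898 L.
Addition/subtraction keeps the fewest decimal places: 51.48 → 2 decimal places, 96.92 → 2 decimal places, 7.5898 → 4 decimal places; limit is 2.
Rounded to 2 decimal places: 155.99 L.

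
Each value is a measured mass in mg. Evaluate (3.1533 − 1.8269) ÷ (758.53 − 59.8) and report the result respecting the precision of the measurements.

3.1533 − 1.8269 = 1.3264, limited to 4 d.p. → 5 s.f.; 758.53 − 59.8 = 698.73, limited to 1 d.p. → 4 s.f.
Carrying full precision, 1.3264 ÷ 698.73 = 0.00189830120361…; keep min(5, 4) = 4 s.f.
Rounded to 4 significant figures: 0.001898.

0.001898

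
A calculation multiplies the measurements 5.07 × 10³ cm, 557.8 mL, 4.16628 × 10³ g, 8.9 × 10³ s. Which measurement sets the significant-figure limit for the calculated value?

5.07 × 10³ cm → 3 s.f.; 557.8 mL → 4 s.f.; 4.16628 × 10³ g → 6 s.f.; 8.9 × 10³ s → 2 s.f.
The fewest is 2 significant figures, from 8.9 × 10³ s.

8.9 × 10³ s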